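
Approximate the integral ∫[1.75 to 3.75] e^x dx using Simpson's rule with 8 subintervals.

f(x) = e^x
a = 1.75, b = 3.75, n = 8
h = (b - a)/n = 0.250000

Simpson's rule: (h/3)[f(x₀) + 4f(x₁) + 2f(x₂) + ... + f(xₙ)]

x_0 = 1.7500, f(x_0) = 5.754603, coefficient = 1
x_1 = 2.0000, f(x_1) = 7.389056, coefficient = 4
x_2 = 2.2500, f(x_2) = 9.487736, coefficient = 2
x_3 = 2.5000, f(x_3) = 12.182494, coefficient = 4
x_4 = 2.7500, f(x_4) = 15.642632, coefficient = 2
x_5 = 3.0000, f(x_5) = 20.085537, coefficient = 4
x_6 = 3.2500, f(x_6) = 25.790340, coefficient = 2
x_7 = 3.5000, f(x_7) = 33.115452, coefficient = 4
x_8 = 3.7500, f(x_8) = 42.521082, coefficient = 1

I ≈ (0.250000/3) × 441.207256 = 36.767271
Exact value: 36.766479
Error: 0.000792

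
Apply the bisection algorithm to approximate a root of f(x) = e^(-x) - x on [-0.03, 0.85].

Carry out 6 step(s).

f(x) = e^(-x) - x
Initial interval: [-0.03, 0.85]

Iteration 1:
  c_1 = (-0.030000 + 0.850000)/2 = 0.410000
  f(c_1) = f(0.410000) = 0.253650
  f(a) × f(c) ≥ 0, new interval: [0.410000, 0.850000]
Iteration 2:
  c_2 = (0.410000 + 0.850000)/2 = 0.630000
  f(c_2) = f(0.630000) = -0.097408
  f(a) × f(c) < 0, new interval: [0.410000, 0.630000]
Iteration 3:
  c_3 = (0.410000 + 0.630000)/2 = 0.520000
  f(c_3) = f(0.520000) = 0.074521
  f(a) × f(c) ≥ 0, new interval: [0.520000, 0.630000]
Iteration 4:
  c_4 = (0.520000 + 0.630000)/2 = 0.575000
  f(c_4) = f(0.575000) = -0.012295
  f(a) × f(c) < 0, new interval: [0.520000, 0.575000]
Iteration 5:
  c_5 = (0.520000 + 0.575000)/2 = 0.547500
  f(c_5) = f(0.547500) = 0.030894
  f(a) × f(c) ≥ 0, new interval: [0.547500, 0.575000]
Iteration 6:
  c_6 = (0.547500 + 0.575000)/2 = 0.561250
  f(c_6) = f(0.561250) = 0.009245
  f(a) × f(c) ≥ 0, new interval: [0.561250, 0.575000]

After 6 iteration(s), the approximation is c_6 = 0.561250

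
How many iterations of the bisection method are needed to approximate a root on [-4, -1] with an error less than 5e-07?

We need (b-a)/2^n ≤ 5e-07
(-1 - (-4))/2^n ≤ 5e-07
3/2^n ≤ 5e-07
2^n ≥ 6000000
n ≥ log₂(6000000) = 22.52
n ≥ 23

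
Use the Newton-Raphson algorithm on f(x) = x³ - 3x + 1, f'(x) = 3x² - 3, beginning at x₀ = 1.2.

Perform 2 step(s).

f(x) = x³ - 3x + 1
f'(x) = 3x² - 3
x₀ = 1.2

Newton-Raphson formula: x_{n+1} = x_n - f(x_n)/f'(x_n)

Iteration 1:
  f(1.200000) = -0.872000
  f'(1.200000) = 1.320000
  x_1 = 1.200000 - (-0.872000)/1.320000 = 1.860606
Iteration 2:
  f(1.860606) = 1.859330
  f'(1.860606) = 7.385565
  x_2 = 1.860606 - 1.859330/7.385565 = 1.608854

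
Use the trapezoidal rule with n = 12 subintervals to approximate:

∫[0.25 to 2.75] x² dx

f(x) = x²
a = 0.25, b = 2.75, n = 12
h = (b - a)/n = 0.208333

Trapezoidal rule: (h/2)[f(x₀) + 2f(x₁) + 2f(x₂) + ... + f(xₙ)]

x_0 = 0.2500, f(x_0) = 0.062500, coefficient = 1
x_1 = 0.4583, f(x_1) = 0.210069, coefficient = 2
x_2 = 0.6667, f(x_2) = 0.444444, coefficient = 2
x_3 = 0.8750, f(x_3) = 0.765625, coefficient = 2
x_4 = 1.0833, f(x_4) = 1.173611, coefficient = 2
x_5 = 1.2917, f(x_5) = 1.668403, coefficient = 2
x_6 = 1.5000, f(x_6) = 2.250000, coefficient = 2
x_7 = 1.7083, f(x_7) = 2.918403, coefficient = 2
x_8 = 1.9167, f(x_8) = 3.673611, coefficient = 2
x_9 = 2.1250, f(x_9) = 4.515625, coefficient = 2
x_10 = 2.3333, f(x_10) = 5.444444, coefficient = 2
x_11 = 2.5417, f(x_11) = 6.460069, coefficient = 2
x_12 = 2.7500, f(x_12) = 7.562500, coefficient = 1

I ≈ (0.208333/2) × 66.673611 = 6.945168
Exact value: 6.927083
Error: 0.018084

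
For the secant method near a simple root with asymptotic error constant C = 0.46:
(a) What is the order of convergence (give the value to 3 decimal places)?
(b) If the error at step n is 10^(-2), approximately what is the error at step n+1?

(a) Secant method has superlinear convergence with order φ = (1+√5)/2 ≈ 1.618.
    This means |e_{n+1}| ≈ C|e_n|^1.618.

(b) With |e_n| = 10^(-2) and C = 0.46:
    |e_{n+1}| ≈ 0.46 × (10^(-2))^1.618 = 0.46 × 10^(-3.24)

(a) ≈ 1.618 (golden ratio); (b) |e_{n+1}| ≈ 2.671e-04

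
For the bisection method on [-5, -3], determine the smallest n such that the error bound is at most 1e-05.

We need (b-a)/2^n ≤ 1e-05
(-3 - (-5))/2^n ≤ 1e-05
2/2^n ≤ 1e-05
2^n ≥ 200000
n ≥ log₂(200000) = 17.61
n ≥ 18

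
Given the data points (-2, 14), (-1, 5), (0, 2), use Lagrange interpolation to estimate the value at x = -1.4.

Lagrange interpolation formula:
P(x) = Σ yᵢ × Lᵢ(x)
where Lᵢ(x) = Π_{j≠i} (x - xⱼ)/(xᵢ - xⱼ)

L_0(-1.4) = (-1.4 - (-1))/(-2 - (-1)) × (-1.4 - 0)/(-2 - 0) = 0.280000
L_1(-1.4) = (-1.4 - (-2))/(-1 - (-2)) × (-1.4 - 0)/(-1 - 0) = 0.840000
L_2(-1.4) = (-1.4 - (-2))/(0 - (-2)) × (-1.4 - (-1))/(0 - (-1)) = -0.120000

P(-1.4) = 14×L_0(-1.4) + 5×L_1(-1.4) + 2×L_2(-1.4)
P(-1.4) = 7.880000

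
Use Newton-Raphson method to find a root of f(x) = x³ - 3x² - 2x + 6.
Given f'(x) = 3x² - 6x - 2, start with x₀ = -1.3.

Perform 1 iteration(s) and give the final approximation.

f(x) = x³ - 3x² - 2x + 6
f'(x) = 3x² - 6x - 2
x₀ = -1.3

Newton-Raphson formula: x_{n+1} = x_n - f(x_n)/f'(x_n)

Iteration 1:
  f(-1.300000) = 1.333000
  f'(-1.300000) = 10.870000
  x_1 = -1.300000 - 1.333000/10.870000 = -1.422631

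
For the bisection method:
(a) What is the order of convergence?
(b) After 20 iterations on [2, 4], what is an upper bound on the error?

(a) Bisection has linear (order 1) convergence; the error is halved each step.

(b) Error bound = (b-a)/2^n = (4 - 2)/2^{20}
    = 2/2^{20}

(a) 1 (linear); (b) error ≤ 1.91e-06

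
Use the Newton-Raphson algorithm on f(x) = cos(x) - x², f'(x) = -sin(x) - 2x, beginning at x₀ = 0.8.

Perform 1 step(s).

f(x) = cos(x) - x²
f'(x) = -sin(x) - 2x
x₀ = 0.8

Newton-Raphson formula: x_{n+1} = x_n - f(x_n)/f'(x_n)

Iteration 1:
  f(0.800000) = 0.056707
  f'(0.800000) = -2.317356
  x_1 = 0.800000 - 0.056707/(-2.317356) = 0.824470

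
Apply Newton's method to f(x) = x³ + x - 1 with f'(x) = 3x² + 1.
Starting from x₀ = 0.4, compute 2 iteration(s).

f(x) = x³ + x - 1
f'(x) = 3x² + 1
x₀ = 0.4

Newton-Raphson formula: x_{n+1} = x_n - f(x_n)/f'(x_n)

Iteration 1:
  f(0.400000) = -0.536000
  f'(0.400000) = 1.480000
  x_1 = 0.400000 - (-0.536000)/1.480000 = 0.762162
Iteration 2:
  f(0.762162) = 0.204895
  f'(0.762162) = 2.742673
  x_2 = 0.762162 - 0.204895/2.742673 = 0.687456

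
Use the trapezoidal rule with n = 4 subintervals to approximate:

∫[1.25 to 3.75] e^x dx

f(x) = e^x
a = 1.25, b = 3.75, n = 4
h = (b - a)/n = 0.625000

Trapezoidal rule: (h/2)[f(x₀) + 2f(x₁) + 2f(x₂) + ... + f(xₙ)]

x_0 = 1.2500, f(x_0) = 3.490343, coefficient = 1
x_1 = 1.8750, f(x_1) = 6.520819, coefficient = 2
x_2 = 2.5000, f(x_2) = 12.182494, coefficient = 2
x_3 = 3.1250, f(x_3) = 22.759895, coefficient = 2
x_4 = 3.7500, f(x_4) = 42.521082, coefficient = 1

I ≈ (0.625000/2) × 128.937841 = 40.293075
Exact value: 39.030739
Error: 1.262336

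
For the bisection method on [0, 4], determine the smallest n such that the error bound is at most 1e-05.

We need (b-a)/2^n ≤ 1e-05
(4 - 0)/2^n ≤ 1e-05
4/2^n ≤ 1e-05
2^n ≥ 400000
n ≥ log₂(400000) = 18.61
n ≥ 19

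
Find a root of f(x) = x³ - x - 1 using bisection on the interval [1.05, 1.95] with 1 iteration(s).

f(x) = x³ - x - 1
Initial interval: [1.05, 1.95]

Iteration 1:
  c_1 = (1.050000 + 1.950000)/2 = 1.500000
  f(c_1) = f(1.500000) = 0.875000
  f(a) × f(c) < 0, new interval: [1.050000, 1.500000]

After 1 iteration(s), the approximation is c_1 = 1.500000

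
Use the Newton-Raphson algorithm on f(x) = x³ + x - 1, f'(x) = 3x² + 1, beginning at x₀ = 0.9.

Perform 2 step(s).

f(x) = x³ + x - 1
f'(x) = 3x² + 1
x₀ = 0.9

Newton-Raphson formula: x_{n+1} = x_n - f(x_n)/f'(x_n)

Iteration 1:
  f(0.900000) = 0.629000
  f'(0.900000) = 3.430000
  x_1 = 0.900000 - 0.629000/3.430000 = 0.716618
Iteration 2:
  f(0.716618) = 0.084631
  f'(0.716618) = 2.540624
  x_2 = 0.716618 - 0.084631/2.540624 = 0.683307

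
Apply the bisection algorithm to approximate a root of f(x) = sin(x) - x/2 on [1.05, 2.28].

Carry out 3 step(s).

f(x) = sin(x) - x/2
Initial interval: [1.05, 2.28]

Iteration 1:
  c_1 = (1.050000 + 2.280000)/2 = 1.665000
  f(c_1) = f(1.665000) = 0.163066
  f(a) × f(c) ≥ 0, new interval: [1.665000, 2.280000]
Iteration 2:
  c_2 = (1.665000 + 2.280000)/2 = 1.972500
  f(c_2) = f(1.972500) = -0.065854
  f(a) × f(c) < 0, new interval: [1.665000, 1.972500]
Iteration 3:
  c_3 = (1.665000 + 1.972500)/2 = 1.818750
  f(c_3) = f(1.818750) = 0.060042
  f(a) × f(c) ≥ 0, new interval: [1.818750, 1.972500]

After 3 iteration(s), the approximation is c_3 = 1.818750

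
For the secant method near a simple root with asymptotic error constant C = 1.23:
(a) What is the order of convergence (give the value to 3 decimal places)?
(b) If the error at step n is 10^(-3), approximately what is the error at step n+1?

(a) Secant method has superlinear convergence with order φ = (1+√5)/2 ≈ 1.618.
    This means |e_{n+1}| ≈ C|e_n|^1.618.

(b) With |e_n| = 10^(-3) and C = 1.23:
    |e_{n+1}| ≈ 1.23 × (10^(-3))^1.618 = 1.23 × 10^(-4.85)

(a) ≈ 1.618 (golden ratio); (b) |e_{n+1}| ≈ 1.721e-05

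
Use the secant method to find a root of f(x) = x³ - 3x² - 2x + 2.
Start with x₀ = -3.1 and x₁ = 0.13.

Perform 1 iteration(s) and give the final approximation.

f(x) = x³ - 3x² - 2x + 2
x₀ = -3.1, x₁ = 0.13

Secant formula: x_{n+1} = x_n - f(x_n)(x_n - x_{n-1})/(f(x_n) - f(x_{n-1}))

Iteration 1:
  f(-3.100000) = -50.421000
  f(0.130000) = 1.691497
  x_2 = 0.130000 - 1.691497×(0.130000 - (-3.100000))/(1.691497 - (-50.421000))
       = 0.025159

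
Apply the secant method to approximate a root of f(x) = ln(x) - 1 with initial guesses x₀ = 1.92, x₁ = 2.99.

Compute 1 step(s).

f(x) = ln(x) - 1
x₀ = 1.92, x₁ = 2.99

Secant formula: x_{n+1} = x_n - f(x_n)(x_n - x_{n-1})/(f(x_n) - f(x_{n-1}))

Iteration 1:
  f(1.920000) = -0.347675
  f(2.990000) = 0.095273
  x_2 = 2.990000 - 0.095273×(2.990000 - 1.920000)/(0.095273 - (-0.347675))
       = 2.759855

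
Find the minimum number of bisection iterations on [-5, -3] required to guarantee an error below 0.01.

We need (b-a)/2^n ≤ 0.01
(-3 - (-5))/2^n ≤ 0.01
2/2^n ≤ 0.01
2^n ≥ 200
n ≥ log₂(200) = 7.64
n ≥ 8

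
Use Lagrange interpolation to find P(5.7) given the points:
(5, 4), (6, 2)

Lagrange interpolation formula:
P(x) = Σ yᵢ × Lᵢ(x)
where Lᵢ(x) = Π_{j≠i} (x - xⱼ)/(xᵢ - xⱼ)

L_0(5.7) = (5.7 - 6)/(5 - 6) = 0.300000
L_1(5.7) = (5.7 - 5)/(6 - 5) = 0.700000

P(5.7) = 4×L_0(5.7) + 2×L_1(5.7)
P(5.7) = 2.600000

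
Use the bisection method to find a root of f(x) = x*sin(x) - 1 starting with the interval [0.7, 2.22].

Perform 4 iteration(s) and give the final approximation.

f(x) = x*sin(x) - 1
Initial interval: [0.7, 2.22]

Iteration 1:
  c_1 = (0.700000 + 2.220000)/2 = 1.460000
  f(c_1) = f(1.460000) = 0.451048
  f(a) × f(c) < 0, new interval: [0.700000, 1.460000]
Iteration 2:
  c_2 = (0.700000 + 1.460000)/2 = 1.080000
  f(c_2) = f(1.080000) = -0.047486
  f(a) × f(c) ≥ 0, new interval: [1.080000, 1.460000]
Iteration 3:
  c_3 = (1.080000 + 1.460000)/2 = 1.270000
  f(c_3) = f(1.270000) = 0.212978
  f(a) × f(c) < 0, new interval: [1.080000, 1.270000]
Iteration 4:
  c_4 = (1.080000 + 1.270000)/2 = 1.175000
  f(c_4) = f(1.175000) = 0.084161
  f(a) × f(c) < 0, new interval: [1.080000, 1.175000]

After 4 iteration(s), the approximation is c_4 = 1.175000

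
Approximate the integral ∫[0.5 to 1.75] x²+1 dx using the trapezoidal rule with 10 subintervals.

f(x) = x²+1
a = 0.5, b = 1.75, n = 10
h = (b - a)/n = 0.125000

Trapezoidal rule: (h/2)[f(x₀) + 2f(x₁) + 2f(x₂) + ... + f(xₙ)]

x_0 = 0.5000, f(x_0) = 1.250000, coefficient = 1
x_1 = 0.6250, f(x_1) = 1.390625, coefficient = 2
x_2 = 0.7500, f(x_2) = 1.562500, coefficient = 2
x_3 = 0.8750, f(x_3) = 1.765625, coefficient = 2
x_4 = 1.0000, f(x_4) = 2.000000, coefficient = 2
x_5 = 1.1250, f(x_5) = 2.265625, coefficient = 2
x_6 = 1.2500, f(x_6) = 2.562500, coefficient = 2
x_7 = 1.3750, f(x_7) = 2.890625, coefficient = 2
x_8 = 1.5000, f(x_8) = 3.250000, coefficient = 2
x_9 = 1.6250, f(x_9) = 3.640625, coefficient = 2
x_10 = 1.7500, f(x_10) = 4.062500, coefficient = 1

I ≈ (0.125000/2) × 47.968750 = 2.998047
Exact value: 2.994792
Error: 0.003255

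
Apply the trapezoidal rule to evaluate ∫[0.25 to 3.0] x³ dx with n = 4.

f(x) = x³
a = 0.25, b = 3.0, n = 4
h = (b - a)/n = 0.687500

Trapezoidal rule: (h/2)[f(x₀) + 2f(x₁) + 2f(x₂) + ... + f(xₙ)]

x_0 = 0.2500, f(x_0) = 0.015625, coefficient = 1
x_1 = 0.9375, f(x_1) = 0.823975, coefficient = 2
x_2 = 1.6250, f(x_2) = 4.291016, coefficient = 2
x_3 = 2.3125, f(x_3) = 12.366455, coefficient = 2
x_4 = 3.0000, f(x_4) = 27.000000, coefficient = 1

I ≈ (0.687500/2) × 61.978516 = 21.305115
Exact value: 20.249023
Error: 1.056091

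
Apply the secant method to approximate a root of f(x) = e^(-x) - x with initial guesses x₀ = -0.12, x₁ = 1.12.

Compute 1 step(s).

f(x) = e^(-x) - x
x₀ = -0.12, x₁ = 1.12

Secant formula: x_{n+1} = x_n - f(x_n)(x_n - x_{n-1})/(f(x_n) - f(x_{n-1}))

Iteration 1:
  f(-0.120000) = 1.247497
  f(1.120000) = -0.793720
  x_2 = 1.120000 - (-0.793720)×(1.120000 - (-0.120000))/(-0.793720 - 1.247497)
       = 0.637830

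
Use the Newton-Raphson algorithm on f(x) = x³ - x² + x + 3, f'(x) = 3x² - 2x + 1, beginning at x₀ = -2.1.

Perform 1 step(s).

f(x) = x³ - x² + x + 3
f'(x) = 3x² - 2x + 1
x₀ = -2.1

Newton-Raphson formula: x_{n+1} = x_n - f(x_n)/f'(x_n)

Iteration 1:
  f(-2.100000) = -12.771000
  f'(-2.100000) = 18.430000
  x_1 = -2.100000 - (-12.771000)/18.430000 = -1.407054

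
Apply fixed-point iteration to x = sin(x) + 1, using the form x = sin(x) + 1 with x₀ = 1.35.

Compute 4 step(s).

Equation: x = sin(x) + 1
Fixed-point form: x = sin(x) + 1
x₀ = 1.35

x_1 = g(1.350000) = 1.975723
x_2 = g(1.975723) = 1.919131
x_3 = g(1.919131) = 1.939942
x_4 = g(1.939942) = 1.932636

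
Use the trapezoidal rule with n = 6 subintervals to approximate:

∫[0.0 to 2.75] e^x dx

f(x) = e^x
a = 0.0, b = 2.75, n = 6
h = (b - a)/n = 0.458333

Trapezoidal rule: (h/2)[f(x₀) + 2f(x₁) + 2f(x₂) + ... + f(xₙ)]

x_0 = 0.0000, f(x_0) = 1.000000, coefficient = 1
x_1 = 0.4583, f(x_1) = 1.581436, coefficient = 2
x_2 = 0.9167, f(x_2) = 2.500940, coefficient = 2
x_3 = 1.3750, f(x_3) = 3.955077, coefficient = 2
x_4 = 1.8333, f(x_4) = 6.254701, coefficient = 2
x_5 = 2.2917, f(x_5) = 9.891410, coefficient = 2
x_6 = 2.7500, f(x_6) = 15.642632, coefficient = 1

I ≈ (0.458333/2) × 65.009759 = 14.898070
Exact value: 14.642632
Error: 0.255438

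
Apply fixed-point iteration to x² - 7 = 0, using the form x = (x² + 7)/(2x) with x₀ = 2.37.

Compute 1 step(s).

Equation: x² - 7 = 0
Fixed-point form: x = (x² + 7)/(2x)
x₀ = 2.37

x_1 = g(2.370000) = 2.661793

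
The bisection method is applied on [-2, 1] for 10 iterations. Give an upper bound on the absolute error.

Bisection error bound: |error| ≤ (b-a)/2^n
|error| ≤ (1 - (-2))/2^10 = 3/2^10
|error| ≤ 0.0029296875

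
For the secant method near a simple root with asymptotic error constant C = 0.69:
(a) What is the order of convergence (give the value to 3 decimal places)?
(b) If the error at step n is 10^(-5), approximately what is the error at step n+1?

(a) Secant method has superlinear convergence with order φ = (1+√5)/2 ≈ 1.618.
    This means |e_{n+1}| ≈ C|e_n|^1.618.

(b) With |e_n| = 10^(-5) and C = 0.69:
    |e_{n+1}| ≈ 0.69 × (10^(-5))^1.618 = 0.69 × 10^(-8.09)

(a) ≈ 1.618 (golden ratio); (b) |e_{n+1}| ≈ 5.606e-09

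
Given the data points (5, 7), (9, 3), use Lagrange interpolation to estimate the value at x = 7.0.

Lagrange interpolation formula:
P(x) = Σ yᵢ × Lᵢ(x)
where Lᵢ(x) = Π_{j≠i} (x - xⱼ)/(xᵢ - xⱼ)

L_0(7.0) = (7.0 - 9)/(5 - 9) = 0.500000
L_1(7.0) = (7.0 - 5)/(9 - 5) = 0.500000

P(7.0) = 7×L_0(7.0) + 3×L_1(7.0)
P(7.0) = 5.000000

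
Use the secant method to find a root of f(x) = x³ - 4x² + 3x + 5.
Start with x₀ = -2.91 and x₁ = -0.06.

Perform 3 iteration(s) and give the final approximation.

f(x) = x³ - 4x² + 3x + 5
x₀ = -2.91, x₁ = -0.06

Secant formula: x_{n+1} = x_n - f(x_n)(x_n - x_{n-1})/(f(x_n) - f(x_{n-1}))

Iteration 1:
  f(-2.910000) = -62.244571
  f(-0.060000) = 4.805384
  x_2 = -0.060000 - 4.805384×(-0.060000 - (-2.910000))/(4.805384 - (-62.244571))
       = -0.264256
Iteration 2:
  f(-0.060000) = 4.805384
  f(-0.264256) = 3.909455
  x_3 = -0.264256 - 3.909455×(-0.264256 - (-0.060000))/(3.909455 - 4.805384)
       = -1.155541
Iteration 3:
  f(-0.264256) = 3.909455
  f(-1.155541) = -5.350694
  x_4 = -1.155541 - (-5.350694)×(-1.155541 - (-0.264256))/(-5.350694 - 3.909455)
       = -0.640539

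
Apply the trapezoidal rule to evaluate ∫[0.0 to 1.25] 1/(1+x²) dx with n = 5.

f(x) = 1/(1+x²)
a = 0.0, b = 1.25, n = 5
h = (b - a)/n = 0.250000

Trapezoidal rule: (h/2)[f(x₀) + 2f(x₁) + 2f(x₂) + ... + f(xₙ)]

x_0 = 0.0000, f(x_0) = 1.000000, coefficient = 1
x_1 = 0.2500, f(x_1) = 0.941176, coefficient = 2
x_2 = 0.5000, f(x_2) = 0.800000, coefficient = 2
x_3 = 0.7500, f(x_3) = 0.640000, coefficient = 2
x_4 = 1.0000, f(x_4) = 0.500000, coefficient = 2
x_5 = 1.2500, f(x_5) = 0.390244, coefficient = 1

I ≈ (0.250000/2) × 7.152597 = 0.894075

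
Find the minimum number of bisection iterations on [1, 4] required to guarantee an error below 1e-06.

We need (b-a)/2^n ≤ 1e-06
(4 - 1)/2^n ≤ 1e-06
3/2^n ≤ 1e-06
2^n ≥ 3000000
n ≥ log₂(3000000) = 21.52
n ≥ 22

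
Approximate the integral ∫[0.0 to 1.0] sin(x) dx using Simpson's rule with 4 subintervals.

f(x) = sin(x)
a = 0.0, b = 1.0, n = 4
h = (b - a)/n = 0.250000

Simpson's rule: (h/3)[f(x₀) + 4f(x₁) + 2f(x₂) + ... + f(xₙ)]

x_0 = 0.0000, f(x_0) = 0.000000, coefficient = 1
x_1 = 0.2500, f(x_1) = 0.247404, coefficient = 4
x_2 = 0.5000, f(x_2) = 0.479426, coefficient = 2
x_3 = 0.7500, f(x_3) = 0.681639, coefficient = 4
x_4 = 1.0000, f(x_4) = 0.841471, coefficient = 1

I ≈ (0.250000/3) × 5.516493 = 0.459708
Exact value: 0.459698
Error: 0.000010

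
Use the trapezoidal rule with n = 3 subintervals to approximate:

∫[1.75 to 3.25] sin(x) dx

f(x) = sin(x)
a = 1.75, b = 3.25, n = 3
h = (b - a)/n = 0.500000

Trapezoidal rule: (h/2)[f(x₀) + 2f(x₁) + 2f(x₂) + ... + f(xₙ)]

x_0 = 1.7500, f(x_0) = 0.983986, coefficient = 1
x_1 = 2.2500, f(x_1) = 0.778073, coefficient = 2
x_2 = 2.7500, f(x_2) = 0.381661, coefficient = 2
x_3 = 3.2500, f(x_3) = -0.108195, coefficient = 1

I ≈ (0.500000/2) × 3.195259 = 0.798815
Exact value: 0.815884
Error: 0.017069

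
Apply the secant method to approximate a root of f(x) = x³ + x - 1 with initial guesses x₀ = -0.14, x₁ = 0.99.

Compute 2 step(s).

f(x) = x³ + x - 1
x₀ = -0.14, x₁ = 0.99

Secant formula: x_{n+1} = x_n - f(x_n)(x_n - x_{n-1})/(f(x_n) - f(x_{n-1}))

Iteration 1:
  f(-0.140000) = -1.142744
  f(0.990000) = 0.960299
  x_2 = 0.990000 - 0.960299×(0.990000 - (-0.140000))/(0.960299 - (-1.142744))
       = 0.474015
Iteration 2:
  f(0.990000) = 0.960299
  f(0.474015) = -0.419478
  x_3 = 0.474015 - (-0.419478)×(0.474015 - 0.990000)/(-0.419478 - 0.960299)
       = 0.630884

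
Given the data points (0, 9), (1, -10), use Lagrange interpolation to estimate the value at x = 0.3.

Lagrange interpolation formula:
P(x) = Σ yᵢ × Lᵢ(x)
where Lᵢ(x) = Π_{j≠i} (x - xⱼ)/(xᵢ - xⱼ)

L_0(0.3) = (0.3 - 1)/(0 - 1) = 0.700000
L_1(0.3) = (0.3 - 0)/(1 - 0) = 0.300000

P(0.3) = 9×L_0(0.3) + (-10)×L_1(0.3)
P(0.3) = 3.300000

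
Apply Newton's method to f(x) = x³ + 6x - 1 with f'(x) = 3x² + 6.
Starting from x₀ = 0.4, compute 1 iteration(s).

f(x) = x³ + 6x - 1
f'(x) = 3x² + 6
x₀ = 0.4

Newton-Raphson formula: x_{n+1} = x_n - f(x_n)/f'(x_n)

Iteration 1:
  f(0.400000) = 1.464000
  f'(0.400000) = 6.480000
  x_1 = 0.400000 - 1.464000/6.480000 = 0.174074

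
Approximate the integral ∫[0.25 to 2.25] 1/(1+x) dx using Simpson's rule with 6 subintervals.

f(x) = 1/(1+x)
a = 0.25, b = 2.25, n = 6
h = (b - a)/n = 0.333333

Simpson's rule: (h/3)[f(x₀) + 4f(x₁) + 2f(x₂) + ... + f(xₙ)]

x_0 = 0.2500, f(x_0) = 0.800000, coefficient = 1
x_1 = 0.5833, f(x_1) = 0.631579, coefficient = 4
x_2 = 0.9167, f(x_2) = 0.521739, coefficient = 2
x_3 = 1.2500, f(x_3) = 0.444444, coefficient = 4
x_4 = 1.5833, f(x_4) = 0.387097, coefficient = 2
x_5 = 1.9167, f(x_5) = 0.342857, coefficient = 4
x_6 = 2.2500, f(x_6) = 0.307692, coefficient = 1

I ≈ (0.333333/3) × 8.600886 = 0.955654
Exact value: 0.955511
Error: 0.000143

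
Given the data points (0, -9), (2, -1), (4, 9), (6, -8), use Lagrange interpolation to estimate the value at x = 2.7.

Lagrange interpolation formula:
P(x) = Σ yᵢ × Lᵢ(x)
where Lᵢ(x) = Π_{j≠i} (x - xⱼ)/(xᵢ - xⱼ)

L_0(2.7) = (2.7 - 2)/(0 - 2) × (2.7 - 4)/(0 - 4) × (2.7 - 6)/(0 - 6) = -0.062563
L_1(2.7) = (2.7 - 0)/(2 - 0) × (2.7 - 4)/(2 - 4) × (2.7 - 6)/(2 - 6) = 0.723937
L_2(2.7) = (2.7 - 0)/(4 - 0) × (2.7 - 2)/(4 - 2) × (2.7 - 6)/(4 - 6) = 0.389813
L_3(2.7) = (2.7 - 0)/(6 - 0) × (2.7 - 2)/(6 - 2) × (2.7 - 4)/(6 - 4) = -0.051188

P(2.7) = (-9)×L_0(2.7) + (-1)×L_1(2.7) + 9×L_2(2.7) + (-8)×L_3(2.7)
P(2.7) = 3.756938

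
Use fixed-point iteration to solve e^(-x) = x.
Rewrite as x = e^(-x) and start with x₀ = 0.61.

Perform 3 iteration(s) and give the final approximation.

Equation: e^(-x) = x
Fixed-point form: x = e^(-x)
x₀ = 0.61

x_1 = g(0.610000) = 0.543351
x_2 = g(0.543351) = 0.580799
x_3 = g(0.580799) = 0.559451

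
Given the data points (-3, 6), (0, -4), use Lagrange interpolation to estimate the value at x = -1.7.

Lagrange interpolation formula:
P(x) = Σ yᵢ × Lᵢ(x)
where Lᵢ(x) = Π_{j≠i} (x - xⱼ)/(xᵢ - xⱼ)

L_0(-1.7) = (-1.7 - 0)/(-3 - 0) = 0.566667
L_1(-1.7) = (-1.7 - (-3))/(0 - (-3)) = 0.433333

P(-1.7) = 6×L_0(-1.7) + (-4)×L_1(-1.7)
P(-1.7) = 1.666667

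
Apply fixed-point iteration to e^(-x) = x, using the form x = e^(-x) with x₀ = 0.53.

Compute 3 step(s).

Equation: e^(-x) = x
Fixed-point form: x = e^(-x)
x₀ = 0.53

x_1 = g(0.530000) = 0.588605
x_2 = g(0.588605) = 0.555101
x_3 = g(0.555101) = 0.574014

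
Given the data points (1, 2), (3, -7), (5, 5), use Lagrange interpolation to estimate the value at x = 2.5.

Lagrange interpolation formula:
P(x) = Σ yᵢ × Lᵢ(x)
where Lᵢ(x) = Π_{j≠i} (x - xⱼ)/(xᵢ - xⱼ)

L_0(2.5) = (2.5 - 3)/(1 - 3) × (2.5 - 5)/(1 - 5) = 0.156250
L_1(2.5) = (2.5 - 1)/(3 - 1) × (2.5 - 5)/(3 - 5) = 0.937500
L_2(2.5) = (2.5 - 1)/(5 - 1) × (2.5 - 3)/(5 - 3) = -0.093750

P(2.5) = 2×L_0(2.5) + (-7)×L_1(2.5) + 5×L_2(2.5)
P(2.5) = -6.718750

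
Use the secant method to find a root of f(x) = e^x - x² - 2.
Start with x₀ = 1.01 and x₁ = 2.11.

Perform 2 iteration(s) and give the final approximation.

f(x) = e^x - x² - 2
x₀ = 1.01, x₁ = 2.11

Secant formula: x_{n+1} = x_n - f(x_n)(x_n - x_{n-1})/(f(x_n) - f(x_{n-1}))

Iteration 1:
  f(1.010000) = -0.274499
  f(2.110000) = 1.796141
  x_2 = 2.110000 - 1.796141×(2.110000 - 1.010000)/(1.796141 - (-0.274499))
       = 1.155824
Iteration 2:
  f(2.110000) = 1.796141
  f(1.155824) = -0.159289
  x_3 = 1.155824 - (-0.159289)×(1.155824 - 2.110000)/(-0.159289 - 1.796141)
       = 1.233551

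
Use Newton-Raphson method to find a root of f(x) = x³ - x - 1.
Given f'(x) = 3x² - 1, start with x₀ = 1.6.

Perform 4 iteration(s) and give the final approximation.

f(x) = x³ - x - 1
f'(x) = 3x² - 1
x₀ = 1.6

Newton-Raphson formula: x_{n+1} = x_n - f(x_n)/f'(x_n)

Iteration 1:
  f(1.600000) = 1.496000
  f'(1.600000) = 6.680000
  x_1 = 1.600000 - 1.496000/6.680000 = 1.376048
Iteration 2:
  f(1.376048) = 0.229510
  f'(1.376048) = 4.680524
  x_2 = 1.376048 - 0.229510/4.680524 = 1.327013
Iteration 3:
  f(1.327013) = 0.009808
  f'(1.327013) = 4.282890
  x_3 = 1.327013 - 0.009808/4.282890 = 1.324723
Iteration 4:
  f(1.324723) = 0.000021
  f'(1.324723) = 4.264672
  x_4 = 1.324723 - 0.000021/4.264672 = 1.324718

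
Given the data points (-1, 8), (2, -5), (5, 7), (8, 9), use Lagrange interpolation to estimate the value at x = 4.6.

Lagrange interpolation formula:
P(x) = Σ yᵢ × Lᵢ(x)
where Lᵢ(x) = Π_{j≠i} (x - xⱼ)/(xᵢ - xⱼ)

L_0(4.6) = (4.6 - 2)/(-1 - 2) × (4.6 - 5)/(-1 - 5) × (4.6 - 8)/(-1 - 8) = -0.021827
L_1(4.6) = (4.6 - (-1))/(2 - (-1)) × (4.6 - 5)/(2 - 5) × (4.6 - 8)/(2 - 8) = 0.141037
L_2(4.6) = (4.6 - (-1))/(5 - (-1)) × (4.6 - 2)/(5 - 2) × (4.6 - 8)/(5 - 8) = 0.916741
L_3(4.6) = (4.6 - (-1))/(8 - (-1)) × (4.6 - 2)/(8 - 2) × (4.6 - 5)/(8 - 5) = -0.035951

P(4.6) = 8×L_0(4.6) + (-5)×L_1(4.6) + 7×L_2(4.6) + 9×L_3(4.6)
P(4.6) = 5.213827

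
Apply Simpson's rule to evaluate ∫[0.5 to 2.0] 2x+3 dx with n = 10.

f(x) = 2x+3
a = 0.5, b = 2.0, n = 10
h = (b - a)/n = 0.150000

Simpson's rule: (h/3)[f(x₀) + 4f(x₁) + 2f(x₂) + ... + f(xₙ)]

x_0 = 0.5000, f(x_0) = 4.000000, coefficient = 1
x_1 = 0.6500, f(x_1) = 4.300000, coefficient = 4
x_2 = 0.8000, f(x_2) = 4.600000, coefficient = 2
x_3 = 0.9500, f(x_3) = 4.900000, coefficient = 4
x_4 = 1.1000, f(x_4) = 5.200000, coefficient = 2
x_5 = 1.2500, f(x_5) = 5.500000, coefficient = 4
x_6 = 1.4000, f(x_6) = 5.800000, coefficient = 2
x_7 = 1.5500, f(x_7) = 6.100000, coefficient = 4
x_8 = 1.7000, f(x_8) = 6.400000, coefficient = 2
x_9 = 1.8500, f(x_9) = 6.700000, coefficient = 4
x_10 = 2.0000, f(x_10) = 7.000000, coefficient = 1

I ≈ (0.150000/3) × 165.000000 = 8.250000
Exact value: 8.250000
Error: 0.000000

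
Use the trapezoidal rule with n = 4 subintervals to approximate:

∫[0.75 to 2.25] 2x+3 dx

f(x) = 2x+3
a = 0.75, b = 2.25, n = 4
h = (b - a)/n = 0.375000

Trapezoidal rule: (h/2)[f(x₀) + 2f(x₁) + 2f(x₂) + ... + f(xₙ)]

x_0 = 0.7500, f(x_0) = 4.500000, coefficient = 1
x_1 = 1.1250, f(x_1) = 5.250000, coefficient = 2
x_2 = 1.5000, f(x_2) = 6.000000, coefficient = 2
x_3 = 1.8750, f(x_3) = 6.750000, coefficient = 2
x_4 = 2.2500, f(x_4) = 7.500000, coefficient = 1

I ≈ (0.375000/2) × 48.000000 = 9.000000
Exact value: 9.000000
Error: 0.000000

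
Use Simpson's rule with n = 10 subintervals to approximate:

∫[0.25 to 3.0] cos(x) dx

f(x) = cos(x)
a = 0.25, b = 3.0, n = 10
h = (b - a)/n = 0.275000

Simpson's rule: (h/3)[f(x₀) + 4f(x₁) + 2f(x₂) + ... + f(xₙ)]

x_0 = 0.2500, f(x_0) = 0.968912, coefficient = 1
x_1 = 0.5250, f(x_1) = 0.865324, coefficient = 4
x_2 = 0.8000, f(x_2) = 0.696707, coefficient = 2
x_3 = 1.0750, f(x_3) = 0.475732, coefficient = 4
x_4 = 1.3500, f(x_4) = 0.219007, coefficient = 2
x_5 = 1.6250, f(x_5) = -0.054177, coefficient = 4
x_6 = 1.9000, f(x_6) = -0.323290, coefficient = 2
x_7 = 2.1750, f(x_7) = -0.568107, coefficient = 4
x_8 = 2.4500, f(x_8) = -0.770231, coefficient = 2
x_9 = 2.7250, f(x_9) = -0.914473, coefficient = 4
x_10 = 3.0000, f(x_10) = -0.989992, coefficient = 1

I ≈ (0.275000/3) × -1.159498 = -0.106287
Exact value: -0.106284
Error: 0.000003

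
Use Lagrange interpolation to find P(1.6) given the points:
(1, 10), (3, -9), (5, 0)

Lagrange interpolation formula:
P(x) = Σ yᵢ × Lᵢ(x)
where Lᵢ(x) = Π_{j≠i} (x - xⱼ)/(xᵢ - xⱼ)

L_0(1.6) = (1.6 - 3)/(1 - 3) × (1.6 - 5)/(1 - 5) = 0.595000
L_1(1.6) = (1.6 - 1)/(3 - 1) × (1.6 - 5)/(3 - 5) = 0.510000
L_2(1.6) = (1.6 - 1)/(5 - 1) × (1.6 - 3)/(5 - 3) = -0.105000

P(1.6) = 10×L_0(1.6) + (-9)×L_1(1.6) + 0×L_2(1.6)
P(1.6) = 1.360000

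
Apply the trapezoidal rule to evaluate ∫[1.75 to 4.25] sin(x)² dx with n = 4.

f(x) = sin(x)²
a = 1.75, b = 4.25, n = 4
h = (b - a)/n = 0.625000

Trapezoidal rule: (h/2)[f(x₀) + 2f(x₁) + 2f(x₂) + ... + f(xₙ)]

x_0 = 1.7500, f(x_0) = 0.968228, coefficient = 1
x_1 = 2.3750, f(x_1) = 0.481199, coefficient = 2
x_2 = 3.0000, f(x_2) = 0.019915, coefficient = 2
x_3 = 3.6250, f(x_3) = 0.216038, coefficient = 2
x_4 = 4.2500, f(x_4) = 0.801006, coefficient = 1

I ≈ (0.625000/2) × 3.203538 = 1.001106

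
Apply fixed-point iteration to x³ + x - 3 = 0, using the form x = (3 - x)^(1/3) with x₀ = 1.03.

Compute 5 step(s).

Equation: x³ + x - 3 = 0
Fixed-point form: x = (3 - x)^(1/3)
x₀ = 1.03

x_1 = g(1.030000) = 1.253590
x_2 = g(1.253590) = 1.204247
x_3 = g(1.204247) = 1.215483
x_4 = g(1.215483) = 1.212943
x_5 = g(1.212943) = 1.213518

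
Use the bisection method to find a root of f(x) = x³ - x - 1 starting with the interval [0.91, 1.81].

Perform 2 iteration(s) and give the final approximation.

f(x) = x³ - x - 1
Initial interval: [0.91, 1.81]

Iteration 1:
  c_1 = (0.910000 + 1.810000)/2 = 1.360000
  f(c_1) = f(1.360000) = 0.155456
  f(a) × f(c) < 0, new interval: [0.910000, 1.360000]
Iteration 2:
  c_2 = (0.910000 + 1.360000)/2 = 1.135000
  f(c_2) = f(1.135000) = -0.672865
  f(a) × f(c) ≥ 0, new interval: [1.135000, 1.360000]

After 2 iteration(s), the approximation is c_2 = 1.135000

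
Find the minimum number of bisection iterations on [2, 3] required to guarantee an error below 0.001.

We need (b-a)/2^n ≤ 0.001
(3 - 2)/2^n ≤ 0.001
1/2^n ≤ 0.001
2^n ≥ 1000
n ≥ log₂(1000) = 9.97
n ≥ 10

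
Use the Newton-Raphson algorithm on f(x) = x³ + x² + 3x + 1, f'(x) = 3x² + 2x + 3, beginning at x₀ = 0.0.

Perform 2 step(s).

f(x) = x³ + x² + 3x + 1
f'(x) = 3x² + 2x + 3
x₀ = 0.0

Newton-Raphson formula: x_{n+1} = x_n - f(x_n)/f'(x_n)

Iteration 1:
  f(0.000000) = 1.000000
  f'(0.000000) = 3.000000
  x_1 = 0.000000 - 1.000000/3.000000 = -0.333333
Iteration 2:
  f(-0.333333) = 0.074074
  f'(-0.333333) = 2.666667
  x_2 = -0.333333 - 0.074074/2.666667 = -0.361111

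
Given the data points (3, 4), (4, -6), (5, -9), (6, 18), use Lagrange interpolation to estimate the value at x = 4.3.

Lagrange interpolation formula:
P(x) = Σ yᵢ × Lᵢ(x)
where Lᵢ(x) = Π_{j≠i} (x - xⱼ)/(xᵢ - xⱼ)

L_0(4.3) = (4.3 - 4)/(3 - 4) × (4.3 - 5)/(3 - 5) × (4.3 - 6)/(3 - 6) = -0.059500
L_1(4.3) = (4.3 - 3)/(4 - 3) × (4.3 - 5)/(4 - 5) × (4.3 - 6)/(4 - 6) = 0.773500
L_2(4.3) = (4.3 - 3)/(5 - 3) × (4.3 - 4)/(5 - 4) × (4.3 - 6)/(5 - 6) = 0.331500
L_3(4.3) = (4.3 - 3)/(6 - 3) × (4.3 - 4)/(6 - 4) × (4.3 - 5)/(6 - 5) = -0.045500

P(4.3) = 4×L_0(4.3) + (-6)×L_1(4.3) + (-9)×L_2(4.3) + 18×L_3(4.3)
P(4.3) = -8.681500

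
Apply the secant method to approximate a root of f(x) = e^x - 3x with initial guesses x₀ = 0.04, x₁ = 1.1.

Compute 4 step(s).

f(x) = e^x - 3x
x₀ = 0.04, x₁ = 1.1

Secant formula: x_{n+1} = x_n - f(x_n)(x_n - x_{n-1})/(f(x_n) - f(x_{n-1}))

Iteration 1:
  f(0.040000) = 0.920811
  f(1.100000) = -0.295834
  x_2 = 1.100000 - (-0.295834)×(1.100000 - 0.040000)/(-0.295834 - 0.920811)
       = 0.842255
Iteration 2:
  f(1.100000) = -0.295834
  f(0.842255) = -0.205169
  x_3 = 0.842255 - (-0.205169)×(0.842255 - 1.100000)/(-0.205169 - (-0.295834))
       = 0.258997
Iteration 3:
  f(0.842255) = -0.205169
  f(0.258997) = 0.518639
  x_4 = 0.258997 - 0.518639×(0.258997 - 0.842255)/(0.518639 - (-0.205169))
       = 0.676926
Iteration 4:
  f(0.258997) = 0.518639
  f(0.676926) = -0.062959
  x_5 = 0.676926 - (-0.062959)×(0.676926 - 0.258997)/(-0.062959 - 0.518639)
       = 0.631685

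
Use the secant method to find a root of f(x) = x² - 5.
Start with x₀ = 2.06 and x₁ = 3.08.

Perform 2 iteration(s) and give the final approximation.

f(x) = x² - 5
x₀ = 2.06, x₁ = 3.08

Secant formula: x_{n+1} = x_n - f(x_n)(x_n - x_{n-1})/(f(x_n) - f(x_{n-1}))

Iteration 1:
  f(2.060000) = -0.756400
  f(3.080000) = 4.486400
  x_2 = 3.080000 - 4.486400×(3.080000 - 2.060000)/(4.486400 - (-0.756400))
       = 2.207160
Iteration 2:
  f(3.080000) = 4.486400
  f(2.207160) = -0.128447
  x_3 = 2.207160 - (-0.128447)×(2.207160 - 3.080000)/(-0.128447 - 4.486400)
       = 2.231454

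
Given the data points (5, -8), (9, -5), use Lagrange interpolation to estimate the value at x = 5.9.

Lagrange interpolation formula:
P(x) = Σ yᵢ × Lᵢ(x)
where Lᵢ(x) = Π_{j≠i} (x - xⱼ)/(xᵢ - xⱼ)

L_0(5.9) = (5.9 - 9)/(5 - 9) = 0.775000
L_1(5.9) = (5.9 - 5)/(9 - 5) = 0.225000

P(5.9) = (-8)×L_0(5.9) + (-5)×L_1(5.9)
P(5.9) = -7.325000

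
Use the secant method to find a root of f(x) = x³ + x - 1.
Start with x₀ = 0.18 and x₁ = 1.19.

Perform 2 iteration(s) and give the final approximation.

f(x) = x³ + x - 1
x₀ = 0.18, x₁ = 1.19

Secant formula: x_{n+1} = x_n - f(x_n)(x_n - x_{n-1})/(f(x_n) - f(x_{n-1}))

Iteration 1:
  f(0.180000) = -0.814168
  f(1.190000) = 1.875159
  x_2 = 1.190000 - 1.875159×(1.190000 - 0.180000)/(1.875159 - (-0.814168))
       = 0.485768
Iteration 2:
  f(1.190000) = 1.875159
  f(0.485768) = -0.399605
  x_3 = 0.485768 - (-0.399605)×(0.485768 - 1.190000)/(-0.399605 - 1.875159)
       = 0.609480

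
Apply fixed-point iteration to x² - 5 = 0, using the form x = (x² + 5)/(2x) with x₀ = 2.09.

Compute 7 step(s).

Equation: x² - 5 = 0
Fixed-point form: x = (x² + 5)/(2x)
x₀ = 2.09

x_1 = g(2.090000) = 2.241172
x_2 = g(2.241172) = 2.236074
x_3 = g(2.236074) = 2.236068
x_4 = g(2.236068) = 2.236068
x_5 = g(2.236068) = 2.236068
x_6 = g(2.236068) = 2.236068
x_7 = g(2.236068) = 2.236068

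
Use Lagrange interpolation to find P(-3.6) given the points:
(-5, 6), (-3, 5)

Lagrange interpolation formula:
P(x) = Σ yᵢ × Lᵢ(x)
where Lᵢ(x) = Π_{j≠i} (x - xⱼ)/(xᵢ - xⱼ)

L_0(-3.6) = (-3.6 - (-3))/(-5 - (-3)) = 0.300000
L_1(-3.6) = (-3.6 - (-5))/(-3 - (-5)) = 0.700000

P(-3.6) = 6×L_0(-3.6) + 5×L_1(-3.6)
P(-3.6) = 5.300000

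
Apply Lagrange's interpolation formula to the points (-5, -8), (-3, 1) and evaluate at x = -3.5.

Lagrange interpolation formula:
P(x) = Σ yᵢ × Lᵢ(x)
where Lᵢ(x) = Π_{j≠i} (x - xⱼ)/(xᵢ - xⱼ)

L_0(-3.5) = (-3.5 - (-3))/(-5 - (-3)) = 0.250000
L_1(-3.5) = (-3.5 - (-5))/(-3 - (-5)) = 0.750000

P(-3.5) = (-8)×L_0(-3.5) + 1×L_1(-3.5)
P(-3.5) = -1.250000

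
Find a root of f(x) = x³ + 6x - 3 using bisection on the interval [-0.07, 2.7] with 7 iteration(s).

f(x) = x³ + 6x - 3
Initial interval: [-0.07, 2.7]

Iteration 1:
  c_1 = (-0.070000 + 2.700000)/2 = 1.315000
  f(c_1) = f(1.315000) = 7.163931
  f(a) × f(c) < 0, new interval: [-0.070000, 1.315000]
Iteration 2:
  c_2 = (-0.070000 + 1.315000)/2 = 0.622500
  f(c_2) = f(0.622500) = 0.976223
  f(a) × f(c) < 0, new interval: [-0.070000, 0.622500]
Iteration 3:
  c_3 = (-0.070000 + 0.622500)/2 = 0.276250
  f(c_3) = f(0.276250) = -1.321418
  f(a) × f(c) ≥ 0, new interval: [0.276250, 0.622500]
Iteration 4:
  c_4 = (0.276250 + 0.622500)/2 = 0.449375
  f(c_4) = f(0.449375) = -0.213004
  f(a) × f(c) ≥ 0, new interval: [0.449375, 0.622500]
Iteration 5:
  c_5 = (0.449375 + 0.622500)/2 = 0.535938
  f(c_5) = f(0.535938) = 0.369562
  f(a) × f(c) < 0, new interval: [0.449375, 0.535938]
Iteration 6:
  c_6 = (0.449375 + 0.535938)/2 = 0.492656
  f(c_6) = f(0.492656) = 0.075510
  f(a) × f(c) < 0, new interval: [0.449375, 0.492656]
Iteration 7:
  c_7 = (0.449375 + 0.492656)/2 = 0.471016
  f(c_7) = f(0.471016) = -0.069409
  f(a) × f(c) ≥ 0, new interval: [0.471016, 0.492656]

After 7 iteration(s), the approximation is c_7 = 0.471016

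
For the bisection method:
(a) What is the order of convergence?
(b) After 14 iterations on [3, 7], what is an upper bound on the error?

(a) Bisection has linear (order 1) convergence; the error is halved each step.

(b) Error bound = (b-a)/2^n = (7 - 3)/2^{14}
    = 4/2^{14}

(a) 1 (linear); (b) error ≤ 2.44e-04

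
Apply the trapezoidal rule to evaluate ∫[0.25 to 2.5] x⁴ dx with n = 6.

f(x) = x⁴
a = 0.25, b = 2.5, n = 6
h = (b - a)/n = 0.375000

Trapezoidal rule: (h/2)[f(x₀) + 2f(x₁) + 2f(x₂) + ... + f(xₙ)]

x_0 = 0.2500, f(x_0) = 0.003906, coefficient = 1
x_1 = 0.6250, f(x_1) = 0.152588, coefficient = 2
x_2 = 1.0000, f(x_2) = 1.000000, coefficient = 2
x_3 = 1.3750, f(x_3) = 3.574463, coefficient = 2
x_4 = 1.7500, f(x_4) = 9.378906, coefficient = 2
x_5 = 2.1250, f(x_5) = 20.390869, coefficient = 2
x_6 = 2.5000, f(x_6) = 39.062500, coefficient = 1

I ≈ (0.375000/2) × 108.060059 = 20.261261
Exact value: 19.531055
Error: 0.730206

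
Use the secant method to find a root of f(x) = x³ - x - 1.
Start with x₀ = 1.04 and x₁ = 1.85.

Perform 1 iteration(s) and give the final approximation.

f(x) = x³ - x - 1
x₀ = 1.04, x₁ = 1.85

Secant formula: x_{n+1} = x_n - f(x_n)(x_n - x_{n-1})/(f(x_n) - f(x_{n-1}))

Iteration 1:
  f(1.040000) = -0.915136
  f(1.850000) = 3.481625
  x_2 = 1.850000 - 3.481625×(1.850000 - 1.040000)/(3.481625 - (-0.915136))
       = 1.208592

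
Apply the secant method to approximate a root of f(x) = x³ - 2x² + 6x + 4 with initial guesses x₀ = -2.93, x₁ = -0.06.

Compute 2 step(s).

f(x) = x³ - 2x² + 6x + 4
x₀ = -2.93, x₁ = -0.06

Secant formula: x_{n+1} = x_n - f(x_n)(x_n - x_{n-1})/(f(x_n) - f(x_{n-1}))

Iteration 1:
  f(-2.930000) = -55.903557
  f(-0.060000) = 3.632584
  x_2 = -0.060000 - 3.632584×(-0.060000 - (-2.930000))/(3.632584 - (-55.903557))
       = -0.235112
Iteration 2:
  f(-0.060000) = 3.632584
  f(-0.235112) = 2.465773
  x_3 = -0.235112 - 2.465773×(-0.235112 - (-0.060000))/(2.465773 - 3.632584)
       = -0.605170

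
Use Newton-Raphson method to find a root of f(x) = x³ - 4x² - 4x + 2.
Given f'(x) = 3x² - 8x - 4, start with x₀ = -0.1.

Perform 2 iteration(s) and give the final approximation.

f(x) = x³ - 4x² - 4x + 2
f'(x) = 3x² - 8x - 4
x₀ = -0.1

Newton-Raphson formula: x_{n+1} = x_n - f(x_n)/f'(x_n)

Iteration 1:
  f(-0.100000) = 2.359000
  f'(-0.100000) = -3.170000
  x_1 = -0.100000 - 2.359000/(-3.170000) = 0.644164
Iteration 2:
  f(0.644164) = -1.969151
  f'(0.644164) = -7.908470
  x_2 = 0.644164 - (-1.969151)/(-7.908470) = 0.395171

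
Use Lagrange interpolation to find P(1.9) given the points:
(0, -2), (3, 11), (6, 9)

Lagrange interpolation formula:
P(x) = Σ yᵢ × Lᵢ(x)
where Lᵢ(x) = Π_{j≠i} (x - xⱼ)/(xᵢ - xⱼ)

L_0(1.9) = (1.9 - 3)/(0 - 3) × (1.9 - 6)/(0 - 6) = 0.250556
L_1(1.9) = (1.9 - 0)/(3 - 0) × (1.9 - 6)/(3 - 6) = 0.865556
L_2(1.9) = (1.9 - 0)/(6 - 0) × (1.9 - 3)/(6 - 3) = -0.116111

P(1.9) = (-2)×L_0(1.9) + 11×L_1(1.9) + 9×L_2(1.9)
P(1.9) = 7.975000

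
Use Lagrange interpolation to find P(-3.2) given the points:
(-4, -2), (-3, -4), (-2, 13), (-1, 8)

Lagrange interpolation formula:
P(x) = Σ yᵢ × Lᵢ(x)
where Lᵢ(x) = Π_{j≠i} (x - xⱼ)/(xᵢ - xⱼ)

L_0(-3.2) = (-3.2 - (-3))/(-4 - (-3)) × (-3.2 - (-2))/(-4 - (-2)) × (-3.2 - (-1))/(-4 - (-1)) = 0.088000
L_1(-3.2) = (-3.2 - (-4))/(-3 - (-4)) × (-3.2 - (-2))/(-3 - (-2)) × (-3.2 - (-1))/(-3 - (-1)) = 1.056000
L_2(-3.2) = (-3.2 - (-4))/(-2 - (-4)) × (-3.2 - (-3))/(-2 - (-3)) × (-3.2 - (-1))/(-2 - (-1)) = -0.176000
L_3(-3.2) = (-3.2 - (-4))/(-1 - (-4)) × (-3.2 - (-3))/(-1 - (-3)) × (-3.2 - (-2))/(-1 - (-2)) = 0.032000

P(-3.2) = (-2)×L_0(-3.2) + (-4)×L_1(-3.2) + 13×L_2(-3.2) + 8×L_3(-3.2)
P(-3.2) = -6.432000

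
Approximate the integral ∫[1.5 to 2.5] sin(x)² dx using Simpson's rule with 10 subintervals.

f(x) = sin(x)²
a = 1.5, b = 2.5, n = 10
h = (b - a)/n = 0.100000

Simpson's rule: (h/3)[f(x₀) + 4f(x₁) + 2f(x₂) + ... + f(xₙ)]

x_0 = 1.5000, f(x_0) = 0.994996, coefficient = 1
x_1 = 1.6000, f(x_1) = 0.999147, coefficient = 4
x_2 = 1.7000, f(x_2) = 0.983399, coefficient = 2
x_3 = 1.8000, f(x_3) = 0.948379, coefficient = 4
x_4 = 1.9000, f(x_4) = 0.895484, coefficient = 2
x_5 = 2.0000, f(x_5) = 0.826822, coefficient = 4
x_6 = 2.1000, f(x_6) = 0.745130, coefficient = 2
x_7 = 2.2000, f(x_7) = 0.653666, coefficient = 4
x_8 = 2.3000, f(x_8) = 0.556076, coefficient = 2
x_9 = 2.4000, f(x_9) = 0.456251, coefficient = 4
x_10 = 2.5000, f(x_10) = 0.358169, coefficient = 1

I ≈ (0.100000/3) × 23.250406 = 0.775014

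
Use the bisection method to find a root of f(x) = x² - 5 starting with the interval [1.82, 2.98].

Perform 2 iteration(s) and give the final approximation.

f(x) = x² - 5
Initial interval: [1.82, 2.98]

Iteration 1:
  c_1 = (1.820000 + 2.980000)/2 = 2.400000
  f(c_1) = f(2.400000) = 0.760000
  f(a) × f(c) < 0, new interval: [1.820000, 2.400000]
Iteration 2:
  c_2 = (1.820000 + 2.400000)/2 = 2.110000
  f(c_2) = f(2.110000) = -0.547900
  f(a) × f(c) ≥ 0, new interval: [2.110000, 2.400000]

After 2 iteration(s), the approximation is c_2 = 2.110000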